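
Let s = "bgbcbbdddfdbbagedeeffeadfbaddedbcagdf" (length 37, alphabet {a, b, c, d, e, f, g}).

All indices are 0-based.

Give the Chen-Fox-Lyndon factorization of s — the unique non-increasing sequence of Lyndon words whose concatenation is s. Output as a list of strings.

emit factor 1: 'bg' (i=0, period=2)
emit factor 2: 'bc' (i=2, period=2)
emit factor 3: 'bbdddfd' (i=4, period=7)
emit factor 4: 'b' (i=11, period=1)
emit factor 5: 'b' (i=12, period=1)
emit factor 6: 'agedeeffe' (i=13, period=9)
emit factor 7: 'adfb' (i=22, period=4)
emit factor 8: 'addedbcagdf' (i=26, period=11)

["bg", "bc", "bbdddfd", "b", "b", "agedeeffe", "adfb", "addedbcagdf"]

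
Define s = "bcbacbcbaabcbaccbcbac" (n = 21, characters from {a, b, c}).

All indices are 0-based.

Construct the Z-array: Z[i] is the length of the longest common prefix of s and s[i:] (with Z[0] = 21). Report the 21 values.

[21, 0, 1, 0, 0, 4, 0, 1, 0, 0, 5, 0, 1, 0, 0, 0, 5, 0, 1, 0, 0]

Z[0]=21
i=1: i≥r, start 0; Z[1]=0
i=2: i≥r, start 0; Z[2]=1 extend→box=[2,3)
i=3: i≥r, start 0; Z[3]=0
i=4: i≥r, start 0; Z[4]=0
i=5: i≥r, start 0; Z[5]=4 extend→box=[5,9)
i=6: min(r-i=3, Z[1]=0)=0; Z[6]=0
i=7: min(r-i=2, Z[2]=1)=1; Z[7]=1
i=8: min(r-i=1, Z[3]=0)=0; Z[8]=0
i=9: i≥r, start 0; Z[9]=0
i=10: i≥r, start 0; Z[10]=5 extend→box=[10,15)
i=11: min(r-i=4, Z[1]=0)=0; Z[11]=0
i=12: min(r-i=3, Z[2]=1)=1; Z[12]=1
i=13: min(r-i=2, Z[3]=0)=0; Z[13]=0
i=14: min(r-i=1, Z[4]=0)=0; Z[14]=0
i=15: i≥r, start 0; Z[15]=0
i=16: i≥r, start 0; Z[16]=5 extend→box=[16,21)
i=17: min(r-i=4, Z[1]=0)=0; Z[17]=0
i=18: min(r-i=3, Z[2]=1)=1; Z[18]=1
i=19: min(r-i=2, Z[3]=0)=0; Z[19]=0
i=20: min(r-i=1, Z[4]=0)=0; Z[20]=0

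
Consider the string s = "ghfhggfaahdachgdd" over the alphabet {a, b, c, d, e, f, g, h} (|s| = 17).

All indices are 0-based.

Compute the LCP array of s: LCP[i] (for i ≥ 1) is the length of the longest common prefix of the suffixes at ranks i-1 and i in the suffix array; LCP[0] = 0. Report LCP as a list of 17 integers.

[0, 1, 1, 0, 0, 1, 1, 0, 1, 0, 1, 1, 1, 0, 1, 1, 2]

rank→(start, suffix):
  0 → (7, 'aahdachgdd')
  1 → (11, 'achgdd')
  2 → (8, 'ahdachgdd')
  3 → (12, 'chgdd')
  4 → (16, 'd')
  5 → (10, 'dachgdd')
  6 → (15, 'dd')
  7 → (6, 'faahdachgdd')
  8 → (2, 'fhggfaahdachgdd')
  9 → (14, 'gdd')
  10 → (5, 'gfaahdachgdd')
  11 → (4, 'ggfaahdachgdd')
  12 → (0, 'ghfhggfaahdachgdd')
  13 → (9, 'hdachgdd')
  14 → (1, 'hfhggfaahdachgdd')
  15 → (13, 'hgdd')
  16 → (3, 'hggfaahdachgdd')

SA = [7, 11, 8, 12, 16, 10, 15, 6, 2, 14, 5, 4, 0, 9, 1, 13, 3]
i: (SA[i-1],SA[i]) lcp shared
  1: (7,11) 1 'a'
  2: (11,8) 1 'a'
  3: (8,12) 0 ''
  4: (12,16) 0 ''
  5: (16,10) 1 'd'
  6: (10,15) 1 'd'
  7: (15,6) 0 ''
  8: (6,2) 1 'f'
  9: (2,14) 0 ''
  10: (14,5) 1 'g'
  11: (5,4) 1 'g'
  12: (4,0) 1 'g'
  13: (0,9) 0 ''
  14: (9,1) 1 'h'
  15: (1,13) 1 'h'
  16: (13,3) 2 'hg'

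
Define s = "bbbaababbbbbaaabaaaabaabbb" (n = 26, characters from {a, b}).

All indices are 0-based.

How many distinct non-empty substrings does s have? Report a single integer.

sorted suffixes:
  #0 SA[0]=16  'aaaabaabbb'
  #1 SA[1]=12  'aaabaaaabaabbb'
  #2 SA[2]=17  'aaabaabbb'
  #3 SA[3]=13  'aabaaaabaabbb'
  #4 SA[4]=18  'aabaabbb'
  #5 SA[5]=3  'aababbbbbaaabaaaabaabbb'
  #6 SA[6]=21  'aabbb'
  #7 SA[7]=14  'abaaaabaabbb'
  #8 SA[8]=19  'abaabbb'
  #9 SA[9]=4  'ababbbbbaaabaaaabaabbb'
  #10 SA[10]=22  'abbb'
  #11 SA[11]=6  'abbbbbaaabaaaabaabbb'
  #12 SA[12]=25  'b'
  #13 SA[13]=15  'baaaabaabbb'
  #14 SA[14]=11  'baaabaaaabaabbb'
  #15 SA[15]=2  'baababbbbbaaabaaaabaabbb'
  #16 SA[16]=20  'baabbb'
  #17 SA[17]=5  'babbbbbaaabaaaabaabbb'
  #18 SA[18]=24  'bb'
  #19 SA[19]=10  'bbaaabaaaabaabbb'
  #20 SA[20]=1  'bbaababbbbbaaabaaaabaabbb'
  #21 SA[21]=23  'bbb'
  #22 SA[22]=9  'bbbaaabaaaabaabbb'
  #23 SA[23]=0  'bbbaababbbbbaaabaaaabaabbb'
  #24 SA[24]=8  'bbbbaaabaaaabaabbb'
  #25 SA[25]=7  'bbbbbaaabaaaabaabbb'

SA = [16, 12, 17, 13, 18, 3, 21, 14, 19, 4, 22, 6, 25, 15, 11, 2, 20, 5, 24, 10, 1, 23, 9, 0, 8, 7]
rank  pair      lcp
   1  s[16:],s[12:]  3  'aaa'
   2  s[12:],s[17:]  6  'aaabaa'
   3  s[17:],s[13:]  2  'aa'
   4  s[13:],s[18:]  5  'aabaa'
   5  s[18:],s[3:]  4  'aaba'
   6  s[3:],s[21:]  3  'aab'
   7  s[21:],s[14:]  1  'a'
   8  s[14:],s[19:]  4  'abaa'
   9  s[19:],s[4:]  3  'aba'
  10  s[4:],s[22:]  2  'ab'
  11  s[22:],s[6:]  4  'abbb'
  12  s[6:],s[25:]  0  ''
  13  s[25:],s[15:]  1  'b'
  14  s[15:],s[11:]  4  'baaa'
  15  s[11:],s[2:]  3  'baa'
  16  s[2:],s[20:]  4  'baab'
  17  s[20:],s[5:]  2  'ba'
  18  s[5:],s[24:]  1  'b'
  19  s[24:],s[10:]  2  'bb'
  20  s[10:],s[1:]  4  'bbaa'
  21  s[1:],s[23:]  2  'bb'
  22  s[23:],s[9:]  3  'bbb'
  23  s[9:],s[0:]  5  'bbbaa'
  24  s[0:],s[8:]  3  'bbb'
  25  s[8:],s[7:]  4  'bbbb'

n(n+1)/2 = 26·27/2 = 351
Σ LCP = 0 + 3 + 6 + 2 + 5 + 4 + 3 + 1 + 4 + 3 + 2 + 4 + 0 + 1 + 4 + 3 + 4 + 2 + 1 + 2 + 4 + 2 + 3 + 5 + 3 + 4 = 75
distinct = 351 − 75 = 276

276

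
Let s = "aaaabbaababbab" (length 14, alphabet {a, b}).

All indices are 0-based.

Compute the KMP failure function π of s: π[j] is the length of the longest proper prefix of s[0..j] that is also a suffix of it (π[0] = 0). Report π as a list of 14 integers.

[0, 1, 2, 3, 0, 0, 1, 2, 0, 1, 0, 0, 1, 0]

π[0] = 0
j=1 s[j]='a': π[1]=1 (border 'a')
j=2 s[j]='a': π[2]=2 (border 'aa')
j=3 s[j]='a': π[3]=3 (border 'aaa')
j=4 s[j]='b': k: 3→2→1→0; π[4]=0 (border '')
j=5 s[j]='b': π[5]=0 (border '')
j=6 s[j]='a': π[6]=1 (border 'a')
j=7 s[j]='a': π[7]=2 (border 'aa')
j=8 s[j]='b': k: 2→1→0; π[8]=0 (border '')
j=9 s[j]='a': π[9]=1 (border 'a')
j=10 s[j]='b': k: 1→0; π[10]=0 (border '')
j=11 s[j]='b': π[11]=0 (border '')
j=12 s[j]='a': π[12]=1 (border 'a')
j=13 s[j]='b': k: 1→0; π[13]=0 (border '')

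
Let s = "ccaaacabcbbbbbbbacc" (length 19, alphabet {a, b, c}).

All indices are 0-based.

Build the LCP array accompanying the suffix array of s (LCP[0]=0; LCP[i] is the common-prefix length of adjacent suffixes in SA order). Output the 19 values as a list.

[0, 2, 1, 1, 2, 0, 1, 2, 3, 4, 5, 6, 1, 0, 1, 2, 1, 1, 2]

rank | idx | suffix
   0 |   2 | aaacabcbbbbbbbacc
   1 |   3 | aacabcbbbbbbbacc
   2 |   6 | abcbbbbbbbacc
   3 |   4 | acabcbbbbbbbacc
   4 |  16 | acc
   5 |  15 | bacc
   6 |  14 | bbacc
   7 |  13 | bbbacc
   8 |  12 | bbbbacc
   9 |  11 | bbbbbacc
  10 |  10 | bbbbbbacc
  11 |   9 | bbbbbbbacc
  12 |   7 | bcbbbbbbbacc
  13 |  18 | c
  14 |   1 | caaacabcbbbbbbbacc
  15 |   5 | cabcbbbbbbbacc
  16 |   8 | cbbbbbbbacc
  17 |  17 | cc
  18 |   0 | ccaaacabcbbbbbbbacc

SA = [2, 3, 6, 4, 16, 15, 14, 13, 12, 11, 10, 9, 7, 18, 1, 5, 8, 17, 0]
rank  pair      lcp
   1  s[2:],s[3:]  2  'aa'
   2  s[3:],s[6:]  1  'a'
   3  s[6:],s[4:]  1  'a'
   4  s[4:],s[16:]  2  'ac'
   5  s[16:],s[15:]  0  ''
   6  s[15:],s[14:]  1  'b'
   7  s[14:],s[13:]  2  'bb'
   8  s[13:],s[12:]  3  'bbb'
   9  s[12:],s[11:]  4  'bbbb'
  10  s[11:],s[10:]  5  'bbbbb'
  11  s[10:],s[9:]  6  'bbbbbb'
  12  s[9:],s[7:]  1  'b'
  13  s[7:],s[18:]  0  ''
  14  s[18:],s[1:]  1  'c'
  15  s[1:],s[5:]  2  'ca'
  16  s[5:],s[8:]  1  'c'
  17  s[8:],s[17:]  1  'c'
  18  s[17:],s[0:]  2  'cc'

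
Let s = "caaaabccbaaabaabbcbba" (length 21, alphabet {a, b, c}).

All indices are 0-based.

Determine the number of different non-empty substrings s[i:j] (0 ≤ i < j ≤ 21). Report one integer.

195

rank | idx | suffix
   0 |  20 | a
   1 |   1 | aaaabccbaaabaabbcbba
   2 |   9 | aaabaabbcbba
   3 |   2 | aaabccbaaabaabbcbba
   4 |  10 | aabaabbcbba
   5 |  13 | aabbcbba
   6 |   3 | aabccbaaabaabbcbba
   7 |  11 | abaabbcbba
   8 |  14 | abbcbba
   9 |   4 | abccbaaabaabbcbba
  10 |  19 | ba
  11 |   8 | baaabaabbcbba
  12 |  12 | baabbcbba
  13 |  18 | bba
  14 |  15 | bbcbba
  15 |  16 | bcbba
  16 |   5 | bccbaaabaabbcbba
  17 |   0 | caaaabccbaaabaabbcbba
  18 |   7 | cbaaabaabbcbba
  19 |  17 | cbba
  20 |   6 | ccbaaabaabbcbba

SA = [20, 1, 9, 2, 10, 13, 3, 11, 14, 4, 19, 8, 12, 18, 15, 16, 5, 0, 7, 17, 6]
i: (SA[i-1],SA[i]) lcp shared
  1: (20,1) 1 'a'
  2: (1,9) 3 'aaa'
  3: (9,2) 4 'aaab'
  4: (2,10) 2 'aa'
  5: (10,13) 3 'aab'
  6: (13,3) 3 'aab'
  7: (3,11) 1 'a'
  8: (11,14) 2 'ab'
  9: (14,4) 2 'ab'
  10: (4,19) 0 ''
  11: (19,8) 2 'ba'
  12: (8,12) 3 'baa'
  13: (12,18) 1 'b'
  14: (18,15) 2 'bb'
  15: (15,16) 1 'b'
  16: (16,5) 2 'bc'
  17: (5,0) 0 ''
  18: (0,7) 1 'c'
  19: (7,17) 2 'cb'
  20: (17,6) 1 'c'

n(n+1)/2 = 21·22/2 = 231
Σ LCP = 0 + 1 + 3 + 4 + 2 + 3 + 3 + 1 + 2 + 2 + 0 + 2 + 3 + 1 + 2 + 1 + 2 + 0 + 1 + 2 + 1 = 36
distinct = 231 − 36 = 195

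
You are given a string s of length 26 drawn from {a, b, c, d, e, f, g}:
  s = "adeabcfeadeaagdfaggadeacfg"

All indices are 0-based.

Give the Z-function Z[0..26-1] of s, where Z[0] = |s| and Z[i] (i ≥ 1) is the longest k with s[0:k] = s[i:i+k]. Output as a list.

Z[0]=26
i=1: i≥r, start 0; Z[1]=0
i=2: i≥r, start 0; Z[2]=0
i=3: i≥r, start 0; Z[3]=1 grow→box=[3,4)
i=4: i≥r, start 0; Z[4]=0
i=5: i≥r, start 0; Z[5]=0
i=6: i≥r, start 0; Z[6]=0
i=7: i≥r, start 0; Z[7]=0
i=8: i≥r, start 0; Z[8]=4 grow→box=[8,12)
i=9: min(r-i=3, Z[1]=0)=0; Z[9]=0
i=10: min(r-i=2, Z[2]=0)=0; Z[10]=0
i=11: min(r-i=1, Z[3]=1)=1; Z[11]=1
i=12: i≥r, start 0; Z[12]=1 grow→box=[12,13)
i=13: i≥r, start 0; Z[13]=0
i=14: i≥r, start 0; Z[14]=0
i=15: i≥r, start 0; Z[15]=0
i=16: i≥r, start 0; Z[16]=1 grow→box=[16,17)
i=17: i≥r, start 0; Z[17]=0
i=18: i≥r, start 0; Z[18]=0
i=19: i≥r, start 0; Z[19]=4 grow→box=[19,23)
i=20: min(r-i=3, Z[1]=0)=0; Z[20]=0
i=21: min(r-i=2, Z[2]=0)=0; Z[21]=0
i=22: min(r-i=1, Z[3]=1)=1; Z[22]=1
i=23: i≥r, start 0; Z[23]=0
i=24: i≥r, start 0; Z[24]=0
i=25: i≥r, start 0; Z[25]=0

[26, 0, 0, 1, 0, 0, 0, 0, 4, 0, 0, 1, 1, 0, 0, 0, 1, 0, 0, 4, 0, 0, 1, 0, 0, 0]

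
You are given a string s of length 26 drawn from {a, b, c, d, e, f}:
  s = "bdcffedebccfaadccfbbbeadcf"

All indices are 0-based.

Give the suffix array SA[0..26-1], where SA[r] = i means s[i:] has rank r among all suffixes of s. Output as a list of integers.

rank→(start, suffix):
  0 → (12, 'aadccfbbbeadcf')
  1 → (13, 'adccfbbbeadcf')
  2 → (22, 'adcf')
  3 → (18, 'bbbeadcf')
  4 → (19, 'bbeadcf')
  5 → (8, 'bccfaadccfbbbeadcf')
  6 → (0, 'bdcffedebccfaadccfbbbeadcf')
  7 → (20, 'beadcf')
  8 → (9, 'ccfaadccfbbbeadcf')
  9 → (15, 'ccfbbbeadcf')
  10 → (24, 'cf')
  11 → (10, 'cfaadccfbbbeadcf')
  12 → (16, 'cfbbbeadcf')
  13 → (2, 'cffedebccfaadccfbbbeadcf')
  14 → (14, 'dccfbbbeadcf')
  15 → (23, 'dcf')
  16 → (1, 'dcffedebccfaadccfbbbeadcf')
  17 → (6, 'debccfaadccfbbbeadcf')
  18 → (21, 'eadcf')
  19 → (7, 'ebccfaadccfbbbeadcf')
  20 → (5, 'edebccfaadccfbbbeadcf')
  21 → (25, 'f')
  22 → (11, 'faadccfbbbeadcf')
  23 → (17, 'fbbbeadcf')
  24 → (4, 'fedebccfaadccfbbbeadcf')
  25 → (3, 'ffedebccfaadccfbbbeadcf')

[12, 13, 22, 18, 19, 8, 0, 20, 9, 15, 24, 10, 16, 2, 14, 23, 1, 6, 21, 7, 5, 25, 11, 17, 4, 3]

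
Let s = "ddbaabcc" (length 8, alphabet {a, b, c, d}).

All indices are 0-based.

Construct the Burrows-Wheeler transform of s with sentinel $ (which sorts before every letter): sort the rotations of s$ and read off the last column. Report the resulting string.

cbadacbd$

rank  rotation   last
    0  $ddbaabcc  c
    1  aabcc$ddb  b
    2  abcc$ddba  a
    3  baabcc$dd  d
    4  bcc$ddbaa  a
    5  c$ddbaabc  c
    6  cc$ddbaab  b
    7  dbaabcc$d  d
    8  ddbaabcc$  $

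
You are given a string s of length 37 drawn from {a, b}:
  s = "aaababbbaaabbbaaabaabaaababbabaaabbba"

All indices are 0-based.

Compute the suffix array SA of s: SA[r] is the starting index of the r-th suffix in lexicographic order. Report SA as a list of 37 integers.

[36, 14, 21, 0, 30, 8, 18, 15, 22, 1, 31, 9, 19, 28, 16, 23, 2, 25, 32, 10, 4, 35, 13, 20, 29, 7, 17, 27, 24, 3, 34, 12, 6, 26, 33, 11, 5]

sorted suffixes:
  #0 SA[0]=36  'a'
  #1 SA[1]=14  'aaabaabaaababbabaaabbba'
  #2 SA[2]=21  'aaababbabaaabbba'
  #3 SA[3]=0  'aaababbbaaabbbaaabaabaaababbabaaabbba'
  #4 SA[4]=30  'aaabbba'
  #5 SA[5]=8  'aaabbbaaabaabaaababbabaaabbba'
  #6 SA[6]=18  'aabaaababbabaaabbba'
  #7 SA[7]=15  'aabaabaaababbabaaabbba'
  #8 SA[8]=22  'aababbabaaabbba'
  #9 SA[9]=1  'aababbbaaabbbaaabaabaaababbabaaabbba'
  #10 SA[10]=31  'aabbba'
  #11 SA[11]=9  'aabbbaaabaabaaababbabaaabbba'
  #12 SA[12]=19  'abaaababbabaaabbba'
  #13 SA[13]=28  'abaaabbba'
  #14 SA[14]=16  'abaabaaababbabaaabbba'
  #15 SA[15]=23  'ababbabaaabbba'
  #16 SA[16]=2  'ababbbaaabbbaaabaabaaababbabaaabbba'
  #17 SA[17]=25  'abbabaaabbba'
  #18 SA[18]=32  'abbba'
  #19 SA[19]=10  'abbbaaabaabaaababbabaaabbba'
  #20 SA[20]=4  'abbbaaabbbaaabaabaaababbabaaabbba'
  #21 SA[21]=35  'ba'
  #22 SA[22]=13  'baaabaabaaababbabaaabbba'
  #23 SA[23]=20  'baaababbabaaabbba'
  #24 SA[24]=29  'baaabbba'
  #25 SA[25]=7  'baaabbbaaabaabaaababbabaaabbba'
  #26 SA[26]=17  'baabaaababbabaaabbba'
  #27 SA[27]=27  'babaaabbba'
  #28 SA[28]=24  'babbabaaabbba'
  #29 SA[29]=3  'babbbaaabbbaaabaabaaababbabaaabbba'
  #30 SA[30]=34  'bba'
  #31 SA[31]=12  'bbaaabaabaaababbabaaabbba'
  #32 SA[32]=6  'bbaaabbbaaabaabaaababbabaaabbba'
  #33 SA[33]=26  'bbabaaabbba'
  #34 SA[34]=33  'bbba'
  #35 SA[35]=11  'bbbaaabaabaaababbabaaabbba'
  #36 SA[36]=5  'bbbaaabbbaaabaabaaababbabaaabbba'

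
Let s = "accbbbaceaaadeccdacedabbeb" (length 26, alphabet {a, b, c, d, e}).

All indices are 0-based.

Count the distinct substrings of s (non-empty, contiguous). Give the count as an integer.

321

rank→(start, suffix):
  0 → (9, 'aaadeccdacedabbeb')
  1 → (10, 'aadeccdacedabbeb')
  2 → (21, 'abbeb')
  3 → (0, 'accbbbaceaaadeccdacedabbeb')
  4 → (6, 'aceaaadeccdacedabbeb')
  5 → (17, 'acedabbeb')
  6 → (11, 'adeccdacedabbeb')
  7 → (25, 'b')
  8 → (5, 'baceaaadeccdacedabbeb')
  9 → (4, 'bbaceaaadeccdacedabbeb')
  10 → (3, 'bbbaceaaadeccdacedabbeb')
  11 → (22, 'bbeb')
  12 → (23, 'beb')
  13 → (2, 'cbbbaceaaadeccdacedabbeb')
  14 → (1, 'ccbbbaceaaadeccdacedabbeb')
  15 → (14, 'ccdacedabbeb')
  16 → (15, 'cdacedabbeb')
  17 → (7, 'ceaaadeccdacedabbeb')
  18 → (18, 'cedabbeb')
  19 → (20, 'dabbeb')
  20 → (16, 'dacedabbeb')
  21 → (12, 'deccdacedabbeb')
  22 → (8, 'eaaadeccdacedabbeb')
  23 → (24, 'eb')
  24 → (13, 'eccdacedabbeb')
  25 → (19, 'edabbeb')

SA = [9, 10, 21, 0, 6, 17, 11, 25, 5, 4, 3, 22, 23, 2, 1, 14, 15, 7, 18, 20, 16, 12, 8, 24, 13, 19]
rank  pair      lcp
   1  s[9:],s[10:]  2  'aa'
   2  s[10:],s[21:]  1  'a'
   3  s[21:],s[0:]  1  'a'
   4  s[0:],s[6:]  2  'ac'
   5  s[6:],s[17:]  3  'ace'
   6  s[17:],s[11:]  1  'a'
   7  s[11:],s[25:]  0  ''
   8  s[25:],s[5:]  1  'b'
   9  s[5:],s[4:]  1  'b'
  10  s[4:],s[3:]  2  'bb'
  11  s[3:],s[22:]  2  'bb'
  12  s[22:],s[23:]  1  'b'
  13  s[23:],s[2:]  0  ''
  14  s[2:],s[1:]  1  'c'
  15  s[1:],s[14:]  2  'cc'
  16  s[14:],s[15:]  1  'c'
  17  s[15:],s[7:]  1  'c'
  18  s[7:],s[18:]  2  'ce'
  19  s[18:],s[20:]  0  ''
  20  s[20:],s[16:]  2  'da'
  21  s[16:],s[12:]  1  'd'
  22  s[12:],s[8:]  0  ''
  23  s[8:],s[24:]  1  'e'
  24  s[24:],s[13:]  1  'e'
  25  s[13:],s[19:]  1  'e'

n(n+1)/2 = 26·27/2 = 351
Σ LCP = 0 + 2 + 1 + 1 + 2 + 3 + 1 + 0 + 1 + 1 + 2 + 2 + 1 + 0 + 1 + 2 + 1 + 1 + 2 + 0 + 2 + 1 + 0 + 1 + 1 + 1 = 30
distinct = 351 − 30 = 321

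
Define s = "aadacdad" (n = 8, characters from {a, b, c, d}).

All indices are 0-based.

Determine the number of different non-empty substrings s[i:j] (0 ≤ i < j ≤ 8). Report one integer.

rank | idx | suffix
   0 |   0 | aadacdad
   1 |   3 | acdad
   2 |   6 | ad
   3 |   1 | adacdad
   4 |   4 | cdad
   5 |   7 | d
   6 |   2 | dacdad
   7 |   5 | dad

SA = [0, 3, 6, 1, 4, 7, 2, 5]
rank  pair      lcp
   1  s[0:],s[3:]  1  'a'
   2  s[3:],s[6:]  1  'a'
   3  s[6:],s[1:]  2  'ad'
   4  s[1:],s[4:]  0  ''
   5  s[4:],s[7:]  0  ''
   6  s[7:],s[2:]  1  'd'
   7  s[2:],s[5:]  2  'da'

n(n+1)/2 = 8·9/2 = 36
Σ LCP = 0 + 1 + 1 + 2 + 0 + 0 + 1 + 2 = 7
distinct = 36 − 7 = 29

29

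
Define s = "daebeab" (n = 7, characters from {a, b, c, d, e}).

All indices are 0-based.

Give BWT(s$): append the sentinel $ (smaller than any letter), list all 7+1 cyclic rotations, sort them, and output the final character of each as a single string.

rank  rotation  last
    0  $daebeab  b
    1  ab$daebe  e
    2  aebeab$d  d
    3  b$daebea  a
    4  beab$dae  e
    5  daebeab$  $
    6  eab$daeb  b
    7  ebeab$da  a

bedae$ba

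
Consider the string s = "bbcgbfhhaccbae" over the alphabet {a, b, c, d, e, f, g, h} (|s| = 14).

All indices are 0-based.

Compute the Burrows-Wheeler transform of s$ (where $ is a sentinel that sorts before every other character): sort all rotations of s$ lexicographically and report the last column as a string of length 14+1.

rank  rotation         last
    0  $bbcgbfhhaccbae  e
    1  accbae$bbcgbfhh  h
    2  ae$bbcgbfhhaccb  b
    3  bae$bbcgbfhhacc  c
    4  bbcgbfhhaccbae$  $
    5  bcgbfhhaccbae$b  b
    6  bfhhaccbae$bbcg  g
    7  cbae$bbcgbfhhac  c
    8  ccbae$bbcgbfhha  a
    9  cgbfhhaccbae$bb  b
   10  e$bbcgbfhhaccba  a
   11  fhhaccbae$bbcgb  b
   12  gbfhhaccbae$bbc  c
   13  haccbae$bbcgbfh  h
   14  hhaccbae$bbcgbf  f

ehbc$bgcababchf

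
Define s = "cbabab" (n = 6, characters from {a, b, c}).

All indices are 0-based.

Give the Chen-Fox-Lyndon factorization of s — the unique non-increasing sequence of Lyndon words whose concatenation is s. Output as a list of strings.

emit factor 1: 'c' (i=0, period=1)
emit factor 2: 'b' (i=1, period=1)
emit factor 3: 'ab' (i=2, period=2)
emit factor 4: 'ab' (i=4, period=2)

["c", "b", "ab", "ab"]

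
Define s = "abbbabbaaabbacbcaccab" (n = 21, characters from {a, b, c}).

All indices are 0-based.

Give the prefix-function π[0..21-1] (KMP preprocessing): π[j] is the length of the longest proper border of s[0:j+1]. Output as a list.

[0, 0, 0, 0, 1, 2, 3, 1, 1, 1, 2, 3, 1, 0, 0, 0, 1, 0, 0, 1, 2]

π[0] = 0
j=1 s[j]='b': π[1]=0 (border '')
j=2 s[j]='b': π[2]=0 (border '')
j=3 s[j]='b': π[3]=0 (border '')
j=4 s[j]='a': π[4]=1 (border 'a')
j=5 s[j]='b': π[5]=2 (border 'ab')
j=6 s[j]='b': π[6]=3 (border 'abb')
j=7 s[j]='a': k: 3→0; π[7]=1 (border 'a')
j=8 s[j]='a': k: 1→0; π[8]=1 (border 'a')
j=9 s[j]='a': k: 1→0; π[9]=1 (border 'a')
j=10 s[j]='b': π[10]=2 (border 'ab')
j=11 s[j]='b': π[11]=3 (border 'abb')
j=12 s[j]='a': k: 3→0; π[12]=1 (border 'a')
j=13 s[j]='c': k: 1→0; π[13]=0 (border '')
j=14 s[j]='b': π[14]=0 (border '')
j=15 s[j]='c': π[15]=0 (border '')
j=16 s[j]='a': π[16]=1 (border 'a')
j=17 s[j]='c': k: 1→0; π[17]=0 (border '')
j=18 s[j]='c': π[18]=0 (border '')
j=19 s[j]='a': π[19]=1 (border 'a')
j=20 s[j]='b': π[20]=2 (border 'ab')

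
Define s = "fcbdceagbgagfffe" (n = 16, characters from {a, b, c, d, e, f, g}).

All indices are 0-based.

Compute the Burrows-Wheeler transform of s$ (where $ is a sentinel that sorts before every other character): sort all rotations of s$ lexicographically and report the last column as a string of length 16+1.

rank  rotation           last
    0  $fcbdceagbgagfffe  e
    1  agbgagfffe$fcbdce  e
    2  agfffe$fcbdceagbg  g
    3  bdceagbgagfffe$fc  c
    4  bgagfffe$fcbdceag  g
    5  cbdceagbgagfffe$f  f
    6  ceagbgagfffe$fcbd  d
    7  dceagbgagfffe$fcb  b
    8  e$fcbdceagbgagfff  f
    9  eagbgagfffe$fcbdc  c
   10  fcbdceagbgagfffe$  $
   11  fe$fcbdceagbgagff  f
   12  ffe$fcbdceagbgagf  f
   13  fffe$fcbdceagbgag  g
   14  gagfffe$fcbdceagb  b
   15  gbgagfffe$fcbdcea  a
   16  gfffe$fcbdceagbga  a

eegcgfdbfc$ffgbaa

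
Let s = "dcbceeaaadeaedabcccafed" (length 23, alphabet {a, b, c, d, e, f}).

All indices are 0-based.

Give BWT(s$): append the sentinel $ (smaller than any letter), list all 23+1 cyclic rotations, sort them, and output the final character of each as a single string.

rank  rotation                  last
    0  $dcbceeaaadeaedabcccafed  d
    1  aaadeaedabcccafed$dcbcee  e
    2  aadeaedabcccafed$dcbceea  a
    3  abcccafed$dcbceeaaadeaed  d
    4  adeaedabcccafed$dcbceeaa  a
    5  aedabcccafed$dcbceeaaade  e
    6  afed$dcbceeaaadeaedabccc  c
    7  bcccafed$dcbceeaaadeaeda  a
    8  bceeaaadeaedabcccafed$dc  c
    9  cafed$dcbceeaaadeaedabcc  c
   10  cbceeaaadeaedabcccafed$d  d
   11  ccafed$dcbceeaaadeaedabc  c
   12  cccafed$dcbceeaaadeaedab  b
   13  ceeaaadeaedabcccafed$dcb  b
   14  d$dcbceeaaadeaedabcccafe  e
   15  dabcccafed$dcbceeaaadeae  e
   16  dcbceeaaadeaedabcccafed$  $
   17  deaedabcccafed$dcbceeaaa  a
   18  eaaadeaedabcccafed$dcbce  e
   19  eaedabcccafed$dcbceeaaad  d
   20  ed$dcbceeaaadeaedabcccaf  f
   21  edabcccafed$dcbceeaaadea  a
   22  eeaaadeaedabcccafed$dcbc  c
   23  fed$dcbceeaaadeaedabccca  a

deadaecaccdcbbee$aedfaca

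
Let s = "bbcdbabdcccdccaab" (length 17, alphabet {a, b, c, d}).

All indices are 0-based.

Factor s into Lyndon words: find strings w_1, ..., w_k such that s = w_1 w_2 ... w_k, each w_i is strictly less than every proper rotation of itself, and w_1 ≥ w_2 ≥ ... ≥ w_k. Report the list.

["bbcd", "b", "abdcccdcc", "aab"]

emit factor 1: 'bbcd' (i=0, period=4)
emit factor 2: 'b' (i=4, period=1)
emit factor 3: 'abdcccdcc' (i=5, period=9)
emit factor 4: 'aab' (i=14, period=3)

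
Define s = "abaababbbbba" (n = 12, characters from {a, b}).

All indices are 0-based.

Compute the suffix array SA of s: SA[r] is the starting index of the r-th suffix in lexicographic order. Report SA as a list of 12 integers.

rank | idx | suffix
   0 |  11 | a
   1 |   2 | aababbbbba
   2 |   0 | abaababbbbba
   3 |   3 | ababbbbba
   4 |   5 | abbbbba
   5 |  10 | ba
   6 |   1 | baababbbbba
   7 |   4 | babbbbba
   8 |   9 | bba
   9 |   8 | bbba
  10 |   7 | bbbba
  11 |   6 | bbbbba

[11, 2, 0, 3, 5, 10, 1, 4, 9, 8, 7, 6]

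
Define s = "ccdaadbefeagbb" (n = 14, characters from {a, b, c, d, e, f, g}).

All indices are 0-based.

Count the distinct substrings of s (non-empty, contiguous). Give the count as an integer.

98

sorted suffixes:
  #0 SA[0]=3  'aadbefeagbb'
  #1 SA[1]=4  'adbefeagbb'
  #2 SA[2]=10  'agbb'
  #3 SA[3]=13  'b'
  #4 SA[4]=12  'bb'
  #5 SA[5]=6  'befeagbb'
  #6 SA[6]=0  'ccdaadbefeagbb'
  #7 SA[7]=1  'cdaadbefeagbb'
  #8 SA[8]=2  'daadbefeagbb'
  #9 SA[9]=5  'dbefeagbb'
  #10 SA[10]=9  'eagbb'
  #11 SA[11]=7  'efeagbb'
  #12 SA[12]=8  'feagbb'
  #13 SA[13]=11  'gbb'

SA = [3, 4, 10, 13, 12, 6, 0, 1, 2, 5, 9, 7, 8, 11]
[i] adj suffixes → lcp
  [1] 3/4 → 1 ('a')
  [2] 4/10 → 1 ('a')
  [3] 10/13 → 0 ('')
  [4] 13/12 → 1 ('b')
  [5] 12/6 → 1 ('b')
  [6] 6/0 → 0 ('')
  [7] 0/1 → 1 ('c')
  [8] 1/2 → 0 ('')
  [9] 2/5 → 1 ('d')
  [10] 5/9 → 0 ('')
  [11] 9/7 → 1 ('e')
  [12] 7/8 → 0 ('')
  [13] 8/11 → 0 ('')

n(n+1)/2 = 14·15/2 = 105
Σ LCP = 0 + 1 + 1 + 0 + 1 + 1 + 0 + 1 + 0 + 1 + 0 + 1 + 0 + 0 = 7
distinct = 105 − 7 = 98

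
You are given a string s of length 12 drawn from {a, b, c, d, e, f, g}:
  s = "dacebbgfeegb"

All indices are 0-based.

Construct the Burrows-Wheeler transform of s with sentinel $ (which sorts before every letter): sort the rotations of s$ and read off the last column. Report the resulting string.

bdgeba$cfegeb

rank  rotation       last
    0  $dacebbgfeegb  b
    1  acebbgfeegb$d  d
    2  b$dacebbgfeeg  g
    3  bbgfeegb$dace  e
    4  bgfeegb$daceb  b
    5  cebbgfeegb$da  a
    6  dacebbgfeegb$  $
    7  ebbgfeegb$dac  c
    8  eegb$dacebbgf  f
    9  egb$dacebbgfe  e
   10  feegb$dacebbg  g
   11  gb$dacebbgfee  e
   12  gfeegb$dacebb  b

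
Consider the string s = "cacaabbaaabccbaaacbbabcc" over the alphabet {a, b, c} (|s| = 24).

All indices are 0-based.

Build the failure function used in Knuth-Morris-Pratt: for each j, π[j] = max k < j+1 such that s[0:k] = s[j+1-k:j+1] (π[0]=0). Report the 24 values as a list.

π[0] = 0
j=1 s[j]='a': π[1]=0 (border '')
j=2 s[j]='c': π[2]=1 (border 'c')
j=3 s[j]='a': π[3]=2 (border 'ca')
j=4 s[j]='a': k: 2→0; π[4]=0 (border '')
j=5 s[j]='b': π[5]=0 (border '')
j=6 s[j]='b': π[6]=0 (border '')
j=7 s[j]='a': π[7]=0 (border '')
j=8 s[j]='a': π[8]=0 (border '')
j=9 s[j]='a': π[9]=0 (border '')
j=10 s[j]='b': π[10]=0 (border '')
j=11 s[j]='c': π[11]=1 (border 'c')
j=12 s[j]='c': k: 1→0; π[12]=1 (border 'c')
j=13 s[j]='b': k: 1→0; π[13]=0 (border '')
j=14 s[j]='a': π[14]=0 (border '')
j=15 s[j]='a': π[15]=0 (border '')
j=16 s[j]='a': π[16]=0 (border '')
j=17 s[j]='c': π[17]=1 (border 'c')
j=18 s[j]='b': k: 1→0; π[18]=0 (border '')
j=19 s[j]='b': π[19]=0 (border '')
j=20 s[j]='a': π[20]=0 (border '')
j=21 s[j]='b': π[21]=0 (border '')
j=22 s[j]='c': π[22]=1 (border 'c')
j=23 s[j]='c': k: 1→0; π[23]=1 (border 'c')

[0, 0, 1, 2, 0, 0, 0, 0, 0, 0, 0, 1, 1, 0, 0, 0, 0, 1, 0, 0, 0, 0, 1, 1]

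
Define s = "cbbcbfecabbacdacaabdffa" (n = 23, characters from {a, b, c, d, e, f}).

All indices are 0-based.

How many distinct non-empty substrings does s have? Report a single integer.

rank→(start, suffix):
  0 → (22, 'a')
  1 → (16, 'aabdffa')
  2 → (8, 'abbacdacaabdffa')
  3 → (17, 'abdffa')
  4 → (14, 'acaabdffa')
  5 → (11, 'acdacaabdffa')
  6 → (10, 'bacdacaabdffa')
  7 → (9, 'bbacdacaabdffa')
  8 → (1, 'bbcbfecabbacdacaabdffa')
  9 → (2, 'bcbfecabbacdacaabdffa')
  10 → (18, 'bdffa')
  11 → (4, 'bfecabbacdacaabdffa')
  12 → (15, 'caabdffa')
  13 → (7, 'cabbacdacaabdffa')
  14 → (0, 'cbbcbfecabbacdacaabdffa')
  15 → (3, 'cbfecabbacdacaabdffa')
  16 → (12, 'cdacaabdffa')
  17 → (13, 'dacaabdffa')
  18 → (19, 'dffa')
  19 → (6, 'ecabbacdacaabdffa')
  20 → (21, 'fa')
  21 → (5, 'fecabbacdacaabdffa')
  22 → (20, 'ffa')

SA = [22, 16, 8, 17, 14, 11, 10, 9, 1, 2, 18, 4, 15, 7, 0, 3, 12, 13, 19, 6, 21, 5, 20]
[i] adj suffixes → lcp
  [1] 22/16 → 1 ('a')
  [2] 16/8 → 1 ('a')
  [3] 8/17 → 2 ('ab')
  [4] 17/14 → 1 ('a')
  [5] 14/11 → 2 ('ac')
  [6] 11/10 → 0 ('')
  [7] 10/9 → 1 ('b')
  [8] 9/1 → 2 ('bb')
  [9] 1/2 → 1 ('b')
  [10] 2/18 → 1 ('b')
  [11] 18/4 → 1 ('b')
  [12] 4/15 → 0 ('')
  [13] 15/7 → 2 ('ca')
  [14] 7/0 → 1 ('c')
  [15] 0/3 → 2 ('cb')
  [16] 3/12 → 1 ('c')
  [17] 12/13 → 0 ('')
  [18] 13/19 → 1 ('d')
  [19] 19/6 → 0 ('')
  [20] 6/21 → 0 ('')
  [21] 21/5 → 1 ('f')
  [22] 5/20 → 1 ('f')

n(n+1)/2 = 23·24/2 = 276
Σ LCP = 0 + 1 + 1 + 2 + 1 + 2 + 0 + 1 + 2 + 1 + 1 + 1 + 0 + 2 + 1 + 2 + 1 + 0 + 1 + 0 + 0 + 1 + 1 = 22
distinct = 276 − 22 = 254

254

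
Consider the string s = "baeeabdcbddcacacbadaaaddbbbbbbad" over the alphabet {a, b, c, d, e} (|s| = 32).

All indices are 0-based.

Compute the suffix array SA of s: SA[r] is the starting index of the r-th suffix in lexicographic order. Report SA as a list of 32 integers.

sorted suffixes:
  #0 SA[0]=19  'aaaddbbbbbbad'
  #1 SA[1]=20  'aaddbbbbbbad'
  #2 SA[2]=4  'abdcbddcacacbadaaaddbbbbbbad'
  #3 SA[3]=12  'acacbadaaaddbbbbbbad'
  #4 SA[4]=14  'acbadaaaddbbbbbbad'
  #5 SA[5]=30  'ad'
  #6 SA[6]=17  'adaaaddbbbbbbad'
  #7 SA[7]=21  'addbbbbbbad'
  #8 SA[8]=1  'aeeabdcbddcacacbadaaaddbbbbbbad'
  #9 SA[9]=29  'bad'
  #10 SA[10]=16  'badaaaddbbbbbbad'
  #11 SA[11]=0  'baeeabdcbddcacacbadaaaddbbbbbbad'
  #12 SA[12]=28  'bbad'
  #13 SA[13]=27  'bbbad'
  #14 SA[14]=26  'bbbbad'
  #15 SA[15]=25  'bbbbbad'
  #16 SA[16]=24  'bbbbbbad'
  #17 SA[17]=5  'bdcbddcacacbadaaaddbbbbbbad'
  #18 SA[18]=8  'bddcacacbadaaaddbbbbbbad'
  #19 SA[19]=11  'cacacbadaaaddbbbbbbad'
  #20 SA[20]=13  'cacbadaaaddbbbbbbad'
  #21 SA[21]=15  'cbadaaaddbbbbbbad'
  #22 SA[22]=7  'cbddcacacbadaaaddbbbbbbad'
  #23 SA[23]=31  'd'
  #24 SA[24]=18  'daaaddbbbbbbad'
  #25 SA[25]=23  'dbbbbbbad'
  #26 SA[26]=10  'dcacacbadaaaddbbbbbbad'
  #27 SA[27]=6  'dcbddcacacbadaaaddbbbbbbad'
  #28 SA[28]=22  'ddbbbbbbad'
  #29 SA[29]=9  'ddcacacbadaaaddbbbbbbad'
  #30 SA[30]=3  'eabdcbddcacacbadaaaddbbbbbbad'
  #31 SA[31]=2  'eeabdcbddcacacbadaaaddbbbbbbad'

[19, 20, 4, 12, 14, 30, 17, 21, 1, 29, 16, 0, 28, 27, 26, 25, 24, 5, 8, 11, 13, 15, 7, 31, 18, 23, 10, 6, 22, 9, 3, 2]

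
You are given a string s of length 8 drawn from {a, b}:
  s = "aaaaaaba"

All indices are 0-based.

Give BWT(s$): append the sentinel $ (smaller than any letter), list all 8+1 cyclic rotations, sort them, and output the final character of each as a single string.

rank  rotation   last
    0  $aaaaaaba  a
    1  a$aaaaaab  b
    2  aaaaaaba$  $
    3  aaaaaba$a  a
    4  aaaaba$aa  a
    5  aaaba$aaa  a
    6  aaba$aaaa  a
    7  aba$aaaaa  a
    8  ba$aaaaaa  a

ab$aaaaaa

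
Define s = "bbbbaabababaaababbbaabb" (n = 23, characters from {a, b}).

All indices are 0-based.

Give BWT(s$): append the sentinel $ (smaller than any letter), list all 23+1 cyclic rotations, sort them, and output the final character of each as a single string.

rank  rotation                  last
    0  $bbbbaabababaaababbbaabb  b
    1  aaababbbaabb$bbbbaababab  b
    2  aabababaaababbbaabb$bbbb  b
    3  aababbbaabb$bbbbaabababa  a
    4  aabb$bbbbaabababaaababbb  b
    5  abaaababbbaabb$bbbbaabab  b
    6  ababaaababbbaabb$bbbbaab  b
    7  abababaaababbbaabb$bbbba  a
    8  ababbbaabb$bbbbaabababaa  a
    9  abb$bbbbaabababaaababbba  a
   10  abbbaabb$bbbbaabababaaab  b
   11  b$bbbbaabababaaababbbaab  b
   12  baaababbbaabb$bbbbaababa  a
   13  baabababaaababbbaabb$bbb  b
   14  baabb$bbbbaabababaaababb  b
   15  babaaababbbaabb$bbbbaaba  a
   16  bababaaababbbaabb$bbbbaa  a
   17  babbbaabb$bbbbaabababaaa  a
   18  bb$bbbbaabababaaababbbaa  a
   19  bbaabababaaababbbaabb$bb  b
   20  bbaabb$bbbbaabababaaabab  b
   21  bbbaabababaaababbbaabb$b  b
   22  bbbaabb$bbbbaabababaaaba  a
   23  bbbbaabababaaababbbaabb$  $

bbbabbbaaabbabbaaaabbba$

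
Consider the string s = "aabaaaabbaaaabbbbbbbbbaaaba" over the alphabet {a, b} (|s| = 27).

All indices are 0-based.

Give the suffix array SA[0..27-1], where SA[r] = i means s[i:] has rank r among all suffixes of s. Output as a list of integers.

rank→(start, suffix):
  0 → (26, 'a')
  1 → (3, 'aaaabbaaaabbbbbbbbbaaaba')
  2 → (9, 'aaaabbbbbbbbbaaaba')
  3 → (22, 'aaaba')
  4 → (4, 'aaabbaaaabbbbbbbbbaaaba')
  5 → (10, 'aaabbbbbbbbbaaaba')
  6 → (23, 'aaba')
  7 → (0, 'aabaaaabbaaaabbbbbbbbbaaaba')
  8 → (5, 'aabbaaaabbbbbbbbbaaaba')
  9 → (11, 'aabbbbbbbbbaaaba')
  10 → (24, 'aba')
  11 → (1, 'abaaaabbaaaabbbbbbbbbaaaba')
  12 → (6, 'abbaaaabbbbbbbbbaaaba')
  13 → (12, 'abbbbbbbbbaaaba')
  14 → (25, 'ba')
  15 → (2, 'baaaabbaaaabbbbbbbbbaaaba')
  16 → (8, 'baaaabbbbbbbbbaaaba')
  17 → (21, 'baaaba')
  18 → (7, 'bbaaaabbbbbbbbbaaaba')
  19 → (20, 'bbaaaba')
  20 → (19, 'bbbaaaba')
  21 → (18, 'bbbbaaaba')
  22 → (17, 'bbbbbaaaba')
  23 → (16, 'bbbbbbaaaba')
  24 → (15, 'bbbbbbbaaaba')
  25 → (14, 'bbbbbbbbaaaba')
  26 → (13, 'bbbbbbbbbaaaba')

[26, 3, 9, 22, 4, 10, 23, 0, 5, 11, 24, 1, 6, 12, 25, 2, 8, 21, 7, 20, 19, 18, 17, 16, 15, 14, 13]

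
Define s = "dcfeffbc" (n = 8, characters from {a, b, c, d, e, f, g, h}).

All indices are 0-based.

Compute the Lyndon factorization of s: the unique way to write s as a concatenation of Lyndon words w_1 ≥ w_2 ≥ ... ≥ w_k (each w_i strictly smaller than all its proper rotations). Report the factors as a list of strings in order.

emit factor 1: 'd' (i=0, period=1)
emit factor 2: 'cfeff' (i=1, period=5)
emit factor 3: 'bc' (i=6, period=2)

["d", "cfeff", "bc"]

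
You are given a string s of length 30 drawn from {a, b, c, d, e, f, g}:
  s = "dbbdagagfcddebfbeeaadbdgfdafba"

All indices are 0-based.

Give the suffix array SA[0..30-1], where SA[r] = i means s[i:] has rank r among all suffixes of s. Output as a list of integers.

sorted suffixes:
  #0 SA[0]=29  'a'
  #1 SA[1]=18  'aadbdgfdafba'
  #2 SA[2]=19  'adbdgfdafba'
  #3 SA[3]=26  'afba'
  #4 SA[4]=4  'agagfcddebfbeeaadbdgfdafba'
  #5 SA[5]=6  'agfcddebfbeeaadbdgfdafba'
  #6 SA[6]=28  'ba'
  #7 SA[7]=1  'bbdagagfcddebfbeeaadbdgfdafba'
  #8 SA[8]=2  'bdagagfcddebfbeeaadbdgfdafba'
  #9 SA[9]=21  'bdgfdafba'
  #10 SA[10]=15  'beeaadbdgfdafba'
  #11 SA[11]=13  'bfbeeaadbdgfdafba'
  #12 SA[12]=9  'cddebfbeeaadbdgfdafba'
  #13 SA[13]=25  'dafba'
  #14 SA[14]=3  'dagagfcddebfbeeaadbdgfdafba'
  #15 SA[15]=0  'dbbdagagfcddebfbeeaadbdgfdafba'
  #16 SA[16]=20  'dbdgfdafba'
  #17 SA[17]=10  'ddebfbeeaadbdgfdafba'
  #18 SA[18]=11  'debfbeeaadbdgfdafba'
  #19 SA[19]=22  'dgfdafba'
  #20 SA[20]=17  'eaadbdgfdafba'
  #21 SA[21]=12  'ebfbeeaadbdgfdafba'
  #22 SA[22]=16  'eeaadbdgfdafba'
  #23 SA[23]=27  'fba'
  #24 SA[24]=14  'fbeeaadbdgfdafba'
  #25 SA[25]=8  'fcddebfbeeaadbdgfdafba'
  #26 SA[26]=24  'fdafba'
  #27 SA[27]=5  'gagfcddebfbeeaadbdgfdafba'
  #28 SA[28]=7  'gfcddebfbeeaadbdgfdafba'
  #29 SA[29]=23  'gfdafba'

[29, 18, 19, 26, 4, 6, 28, 1, 2, 21, 15, 13, 9, 25, 3, 0, 20, 10, 11, 22, 17, 12, 16, 27, 14, 8, 24, 5, 7, 23]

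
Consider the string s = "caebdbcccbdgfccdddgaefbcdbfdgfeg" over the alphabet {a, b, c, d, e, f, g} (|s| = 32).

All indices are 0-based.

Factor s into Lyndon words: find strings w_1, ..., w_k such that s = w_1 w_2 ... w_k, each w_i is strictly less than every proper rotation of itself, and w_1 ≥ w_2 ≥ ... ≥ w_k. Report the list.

["c", "aebdbcccbdgfccdddgaefbcdbfdgfeg"]

emit factor 1: 'c' (i=0, period=1)
emit factor 2: 'aebdbcccbdgfccdddgaefbcdbfdgfeg' (i=1, period=31)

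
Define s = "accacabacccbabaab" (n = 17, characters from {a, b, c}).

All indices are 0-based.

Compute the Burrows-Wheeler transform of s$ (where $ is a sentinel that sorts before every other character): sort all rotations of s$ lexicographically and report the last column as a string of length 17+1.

rank  rotation            last
    0  $accacabacccbabaab  b
    1  aab$accacabacccbab  b
    2  ab$accacabacccbaba  a
    3  abaab$accacabacccb  b
    4  abacccbabaab$accac  c
    5  acabacccbabaab$acc  c
    6  accacabacccbabaab$  $
    7  acccbabaab$accacab  b
    8  b$accacabacccbabaa  a
    9  baab$accacabacccba  a
   10  babaab$accacabaccc  c
   11  bacccbabaab$accaca  a
   12  cabacccbabaab$acca  a
   13  cacabacccbabaab$ac  c
   14  cbabaab$accacabacc  c
   15  ccacabacccbabaab$a  a
   16  ccbabaab$accacabac  c
   17  cccbabaab$accacaba  a

bbabcc$baacaaccaca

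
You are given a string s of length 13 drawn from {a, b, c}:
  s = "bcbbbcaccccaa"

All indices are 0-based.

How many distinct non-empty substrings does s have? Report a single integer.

rank→(start, suffix):
  0 → (12, 'a')
  1 → (11, 'aa')
  2 → (6, 'accccaa')
  3 → (2, 'bbbcaccccaa')
  4 → (3, 'bbcaccccaa')
  5 → (4, 'bcaccccaa')
  6 → (0, 'bcbbbcaccccaa')
  7 → (10, 'caa')
  8 → (5, 'caccccaa')
  9 → (1, 'cbbbcaccccaa')
  10 → (9, 'ccaa')
  11 → (8, 'cccaa')
  12 → (7, 'ccccaa')

SA = [12, 11, 6, 2, 3, 4, 0, 10, 5, 1, 9, 8, 7]
i: (SA[i-1],SA[i]) lcp shared
  1: (12,11) 1 'a'
  2: (11,6) 1 'a'
  3: (6,2) 0 ''
  4: (2,3) 2 'bb'
  5: (3,4) 1 'b'
  6: (4,0) 2 'bc'
  7: (0,10) 0 ''
  8: (10,5) 2 'ca'
  9: (5,1) 1 'c'
  10: (1,9) 1 'c'
  11: (9,8) 2 'cc'
  12: (8,7) 3 'ccc'

n(n+1)/2 = 13·14/2 = 91
Σ LCP = 0 + 1 + 1 + 0 + 2 + 1 + 2 + 0 + 2 + 1 + 1 + 2 + 3 = 16
distinct = 91 − 16 = 75

75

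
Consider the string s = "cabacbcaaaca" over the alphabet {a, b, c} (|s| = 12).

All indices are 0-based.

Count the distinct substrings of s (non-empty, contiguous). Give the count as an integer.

65

rank→(start, suffix):
  0 → (11, 'a')
  1 → (7, 'aaaca')
  2 → (8, 'aaca')
  3 → (1, 'abacbcaaaca')
  4 → (9, 'aca')
  5 → (3, 'acbcaaaca')
  6 → (2, 'bacbcaaaca')
  7 → (5, 'bcaaaca')
  8 → (10, 'ca')
  9 → (6, 'caaaca')
  10 → (0, 'cabacbcaaaca')
  11 → (4, 'cbcaaaca')

SA = [11, 7, 8, 1, 9, 3, 2, 5, 10, 6, 0, 4]
i: (SA[i-1],SA[i]) lcp shared
  1: (11,7) 1 'a'
  2: (7,8) 2 'aa'
  3: (8,1) 1 'a'
  4: (1,9) 1 'a'
  5: (9,3) 2 'ac'
  6: (3,2) 0 ''
  7: (2,5) 1 'b'
  8: (5,10) 0 ''
  9: (10,6) 2 'ca'
  10: (6,0) 2 'ca'
  11: (0,4) 1 'c'

n(n+1)/2 = 12·13/2 = 78
Σ LCP = 0 + 1 + 2 + 1 + 1 + 2 + 0 + 1 + 0 + 2 + 2 + 1 = 13
distinct = 78 − 13 = 65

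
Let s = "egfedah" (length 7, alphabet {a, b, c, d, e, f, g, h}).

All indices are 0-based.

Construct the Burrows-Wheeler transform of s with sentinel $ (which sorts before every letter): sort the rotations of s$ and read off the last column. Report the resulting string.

rank  rotation  last
    0  $egfedah  h
    1  ah$egfed  d
    2  dah$egfe  e
    3  edah$egf  f
    4  egfedah$  $
    5  fedah$eg  g
    6  gfedah$e  e
    7  h$egfeda  a

hdef$gea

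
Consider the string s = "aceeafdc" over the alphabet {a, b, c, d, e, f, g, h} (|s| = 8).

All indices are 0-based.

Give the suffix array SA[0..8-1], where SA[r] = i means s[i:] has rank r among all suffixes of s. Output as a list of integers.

[0, 4, 7, 1, 6, 3, 2, 5]

rank | idx | suffix
   0 |   0 | aceeafdc
   1 |   4 | afdc
   2 |   7 | c
   3 |   1 | ceeafdc
   4 |   6 | dc
   5 |   3 | eafdc
   6 |   2 | eeafdc
   7 |   5 | fdc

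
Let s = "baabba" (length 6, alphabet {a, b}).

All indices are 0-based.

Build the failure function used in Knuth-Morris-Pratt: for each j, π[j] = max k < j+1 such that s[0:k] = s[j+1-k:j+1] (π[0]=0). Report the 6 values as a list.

π[0] = 0
j=1 s[j]='a': π[1]=0 (border '')
j=2 s[j]='a': π[2]=0 (border '')
j=3 s[j]='b': π[3]=1 (border 'b')
j=4 s[j]='b': k: 1→0; π[4]=1 (border 'b')
j=5 s[j]='a': π[5]=2 (border 'ba')

[0, 0, 0, 1, 1, 2]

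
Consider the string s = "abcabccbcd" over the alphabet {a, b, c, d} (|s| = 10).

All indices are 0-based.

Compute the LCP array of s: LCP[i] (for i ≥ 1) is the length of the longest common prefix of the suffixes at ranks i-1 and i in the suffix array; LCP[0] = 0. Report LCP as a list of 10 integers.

sorted suffixes:
  #0 SA[0]=0  'abcabccbcd'
  #1 SA[1]=3  'abccbcd'
  #2 SA[2]=1  'bcabccbcd'
  #3 SA[3]=4  'bccbcd'
  #4 SA[4]=7  'bcd'
  #5 SA[5]=2  'cabccbcd'
  #6 SA[6]=6  'cbcd'
  #7 SA[7]=5  'ccbcd'
  #8 SA[8]=8  'cd'
  #9 SA[9]=9  'd'

SA = [0, 3, 1, 4, 7, 2, 6, 5, 8, 9]
[i] adj suffixes → lcp
  [1] 0/3 → 3 ('abc')
  [2] 3/1 → 0 ('')
  [3] 1/4 → 2 ('bc')
  [4] 4/7 → 2 ('bc')
  [5] 7/2 → 0 ('')
  [6] 2/6 → 1 ('c')
  [7] 6/5 → 1 ('c')
  [8] 5/8 → 1 ('c')
  [9] 8/9 → 0 ('')

[0, 3, 0, 2, 2, 0, 1, 1, 1, 0]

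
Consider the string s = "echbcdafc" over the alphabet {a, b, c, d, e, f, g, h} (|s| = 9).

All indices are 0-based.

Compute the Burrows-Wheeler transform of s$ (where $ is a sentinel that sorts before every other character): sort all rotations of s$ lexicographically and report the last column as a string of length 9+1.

rank  rotation    last
    0  $echbcdafc  c
    1  afc$echbcd  d
    2  bcdafc$ech  h
    3  c$echbcdaf  f
    4  cdafc$echb  b
    5  chbcdafc$e  e
    6  dafc$echbc  c
    7  echbcdafc$  $
    8  fc$echbcda  a
    9  hbcdafc$ec  c

cdhfbec$ac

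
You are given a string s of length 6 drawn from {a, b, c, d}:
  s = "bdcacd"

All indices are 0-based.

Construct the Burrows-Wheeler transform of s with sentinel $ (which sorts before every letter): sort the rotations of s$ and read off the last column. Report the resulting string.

rank  rotation last
    0  $bdcacd  d
    1  acd$bdc  c
    2  bdcacd$  $
    3  cacd$bd  d
    4  cd$bdca  a
    5  d$bdcac  c
    6  dcacd$b  b

dc$dacb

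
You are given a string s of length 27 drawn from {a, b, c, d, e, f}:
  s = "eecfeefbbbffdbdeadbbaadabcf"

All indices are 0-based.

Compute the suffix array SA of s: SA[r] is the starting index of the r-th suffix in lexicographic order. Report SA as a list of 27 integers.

[20, 23, 21, 16, 19, 18, 7, 8, 24, 13, 9, 25, 2, 22, 17, 12, 14, 15, 1, 0, 4, 5, 26, 6, 11, 3, 10]

rank | idx | suffix
   0 |  20 | aadabcf
   1 |  23 | abcf
   2 |  21 | adabcf
   3 |  16 | adbbaadabcf
   4 |  19 | baadabcf
   5 |  18 | bbaadabcf
   6 |   7 | bbbffdbdeadbbaadabcf
   7 |   8 | bbffdbdeadbbaadabcf
   8 |  24 | bcf
   9 |  13 | bdeadbbaadabcf
  10 |   9 | bffdbdeadbbaadabcf
  11 |  25 | cf
  12 |   2 | cfeefbbbffdbdeadbbaadabcf
  13 |  22 | dabcf
  14 |  17 | dbbaadabcf
  15 |  12 | dbdeadbbaadabcf
  16 |  14 | deadbbaadabcf
  17 |  15 | eadbbaadabcf
  18 |   1 | ecfeefbbbffdbdeadbbaadabcf
  19 |   0 | eecfeefbbbffdbdeadbbaadabcf
  20 |   4 | eefbbbffdbdeadbbaadabcf
  21 |   5 | efbbbffdbdeadbbaadabcf
  22 |  26 | f
  23 |   6 | fbbbffdbdeadbbaadabcf
  24 |  11 | fdbdeadbbaadabcf
  25 |   3 | feefbbbffdbdeadbbaadabcf
  26 |  10 | ffdbdeadbbaadabcf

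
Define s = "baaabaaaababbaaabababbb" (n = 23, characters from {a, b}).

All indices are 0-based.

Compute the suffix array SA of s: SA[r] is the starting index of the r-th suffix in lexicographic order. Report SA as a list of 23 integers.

[5, 1, 13, 6, 2, 14, 7, 3, 15, 8, 17, 10, 19, 22, 4, 0, 12, 16, 9, 18, 21, 11, 20]

sorted suffixes:
  #0 SA[0]=5  'aaaababbaaabababbb'
  #1 SA[1]=1  'aaabaaaababbaaabababbb'
  #2 SA[2]=13  'aaabababbb'
  #3 SA[3]=6  'aaababbaaabababbb'
  #4 SA[4]=2  'aabaaaababbaaabababbb'
  #5 SA[5]=14  'aabababbb'
  #6 SA[6]=7  'aababbaaabababbb'
  #7 SA[7]=3  'abaaaababbaaabababbb'
  #8 SA[8]=15  'abababbb'
  #9 SA[9]=8  'ababbaaabababbb'
  #10 SA[10]=17  'ababbb'
  #11 SA[11]=10  'abbaaabababbb'
  #12 SA[12]=19  'abbb'
  #13 SA[13]=22  'b'
  #14 SA[14]=4  'baaaababbaaabababbb'
  #15 SA[15]=0  'baaabaaaababbaaabababbb'
  #16 SA[16]=12  'baaabababbb'
  #17 SA[17]=16  'bababbb'
  #18 SA[18]=9  'babbaaabababbb'
  #19 SA[19]=18  'babbb'
  #20 SA[20]=21  'bb'
  #21 SA[21]=11  'bbaaabababbb'
  #22 SA[22]=20  'bbb'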